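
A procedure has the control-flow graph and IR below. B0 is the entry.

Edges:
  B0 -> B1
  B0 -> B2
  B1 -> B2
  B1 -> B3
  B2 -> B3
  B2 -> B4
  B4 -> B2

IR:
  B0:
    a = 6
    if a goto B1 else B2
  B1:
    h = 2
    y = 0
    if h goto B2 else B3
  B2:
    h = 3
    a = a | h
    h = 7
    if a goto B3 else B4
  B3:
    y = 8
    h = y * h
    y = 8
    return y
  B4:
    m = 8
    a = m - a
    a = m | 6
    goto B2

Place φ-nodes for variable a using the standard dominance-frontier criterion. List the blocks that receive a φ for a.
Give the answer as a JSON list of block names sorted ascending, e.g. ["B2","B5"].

idom tree: B1←B0 B2←B0 B3←B0 B4←B2
Dom∩ at merges:
  B2: preds {B0,B1,B4}: {B0} ∩ {B0,B1} ∩ {B0,B2,B4} = {B0}; idom=B0
  B3: preds {B1,B2}: {B0,B1} ∩ {B0,B2} = {B0}; idom=B0

Frontier:
  join B2 pred B0: · stop@B0
  join B2 pred B1: B1 stop@B0
  join B2 pred B4: B4→B2 stop@B0
  join B3 pred B1: B1 stop@B0
  join B3 pred B2: B2 stop@B0
  DF(B0)=∅
  DF(B1)={B2,B3}
  DF(B2)={B2,B3}
  DF(B3)=∅
  DF(B4)={B2}

φ for a: defs {B0,B2,B4}
  DF⁺ = {B2,B3}

Answer: ["B2", "B3"]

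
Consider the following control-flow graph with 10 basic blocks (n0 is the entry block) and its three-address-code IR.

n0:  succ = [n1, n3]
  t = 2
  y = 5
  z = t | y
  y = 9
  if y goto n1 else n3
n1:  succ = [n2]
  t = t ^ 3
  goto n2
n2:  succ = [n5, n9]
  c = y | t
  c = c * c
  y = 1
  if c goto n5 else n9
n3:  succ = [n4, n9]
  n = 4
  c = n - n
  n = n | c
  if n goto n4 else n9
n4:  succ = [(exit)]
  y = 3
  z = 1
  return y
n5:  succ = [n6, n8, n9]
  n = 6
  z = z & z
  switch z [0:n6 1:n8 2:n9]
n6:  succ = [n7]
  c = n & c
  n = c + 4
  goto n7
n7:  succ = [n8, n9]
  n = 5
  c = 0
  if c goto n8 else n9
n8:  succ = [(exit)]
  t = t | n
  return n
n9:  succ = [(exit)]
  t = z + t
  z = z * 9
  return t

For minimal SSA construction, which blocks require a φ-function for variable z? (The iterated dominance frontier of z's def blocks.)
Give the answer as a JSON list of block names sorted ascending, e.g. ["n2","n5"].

Answer: ["n9"]

Working:
idom tree: n1←n0 n2←n1 n3←n0 n4←n3 n5←n2 n6←n5 n7←n6 n8←n5 n9←n0
Dom at joins:
  n8: preds {n5,n7}: {n0,n1,n2,n5} ∩ {n0,n1,n2,n5,n6,n7} = {n0,n1,n2,n5}; idom=n5
  n9: preds {n2,n3,n5,n7}: {n0,n1,n2} ∩ {n0,n3} ∩ {n0,n1,n2,n5} ∩ {n0,n1,n2,n5,n6,n7} = {n0}; idom=n0

DF walk-up:
  join n8 pred n5: · stop@n5
  join n8 pred n7: n7→n6 stop@n5
  join n9 pred n2: n2→n1 stop@n0
  join n9 pred n3: n3 stop@n0
  join n9 pred n5: n5→n2→n1 stop@n0
  join n9 pred n7: n7→n6→n5→n2→n1 stop@n0
  n0 → ∅
  n1 → {n9}
  n2 → {n9}
  n3 → {n9}
  n4 → ∅
  n5 → {n9}
  n6 → {n8,n9}
  n7 → {n8,n9}
  n8 → ∅
  n9 → ∅

φ for z: defs {n0,n4,n5,n9}
  DF⁺ = {n9}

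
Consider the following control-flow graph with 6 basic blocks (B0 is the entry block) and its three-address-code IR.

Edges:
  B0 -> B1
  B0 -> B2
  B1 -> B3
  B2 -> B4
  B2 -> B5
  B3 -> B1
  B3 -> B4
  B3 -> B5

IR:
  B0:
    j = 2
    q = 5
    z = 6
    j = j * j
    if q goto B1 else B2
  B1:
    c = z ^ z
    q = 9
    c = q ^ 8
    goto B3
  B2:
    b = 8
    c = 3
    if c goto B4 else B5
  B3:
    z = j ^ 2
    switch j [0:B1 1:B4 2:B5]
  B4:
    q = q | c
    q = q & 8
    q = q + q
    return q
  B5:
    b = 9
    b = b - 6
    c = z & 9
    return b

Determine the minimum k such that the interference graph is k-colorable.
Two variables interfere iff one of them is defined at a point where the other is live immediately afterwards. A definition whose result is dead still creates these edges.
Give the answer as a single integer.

Answer: 4

Derivation:
def/use:
  B0: {j,q,z} / ∅
  B1: {c,q} / {z}
  B2: {b,c} / ∅
  B3: {z} / {j}
  B4: {q} / {c,q}
  B5: {b,c} / {z}

Liveness:
  live B0: ∅→{j,q,z}
  live B1: {j,z}→{c,j,q}
  live B2: {q,z}→{c,q,z}
  live B3: {c,j,q}→{c,j,q,z}
  live B4: {c,q}→∅
  live B5: {z}→∅

Conflict graph:
  b↔{c,q,z}
  c↔{b,j,q,z}
  j↔{c,q,z}
  q↔{b,c,j,z}
  z↔{b,c,j,q}

Colouring:
  clique {b,c,q,z} ⇒ need ≥ 4
  4-colouring: R0={c}  R1={q}  R2={z}  R3={b,j}
  χ = 4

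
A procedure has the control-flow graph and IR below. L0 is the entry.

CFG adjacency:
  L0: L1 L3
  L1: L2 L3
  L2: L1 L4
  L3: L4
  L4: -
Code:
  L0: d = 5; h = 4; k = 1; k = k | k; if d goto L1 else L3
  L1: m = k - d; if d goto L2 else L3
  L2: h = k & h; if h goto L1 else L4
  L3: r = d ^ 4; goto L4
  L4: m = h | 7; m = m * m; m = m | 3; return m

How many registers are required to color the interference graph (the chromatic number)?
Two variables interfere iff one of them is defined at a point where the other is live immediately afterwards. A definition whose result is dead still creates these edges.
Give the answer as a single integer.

Block summaries:
  L0: {d,h,k} / ∅
  L1: {m} / {d,k}
  L2: {h} / {h,k}
  L3: {r} / {d}
  L4: {m} / {h}

Liveness:
  live L0: ∅→{d,h,k}
  live L1: {d,h,k}→{d,h,k}
  live L2: {d,h,k}→{d,h,k}
  live L3: {d,h}→{h}
  live L4: {h}→∅

Interference:
  d — {h,k,m}
  h — {d,k,m,r}
  k — {d,h,m}
  m — {d,h,k}
  r — {h}

Colouring:
  {d,h,k,m} pairwise interfere (4-clique) ⇒ χ ≥ 4
  assign d→c1 h→c0 k→c2 m→c3 r→c1 — no edge inside a register ⇒ χ ≤ 4
  χ = 4

Answer: 4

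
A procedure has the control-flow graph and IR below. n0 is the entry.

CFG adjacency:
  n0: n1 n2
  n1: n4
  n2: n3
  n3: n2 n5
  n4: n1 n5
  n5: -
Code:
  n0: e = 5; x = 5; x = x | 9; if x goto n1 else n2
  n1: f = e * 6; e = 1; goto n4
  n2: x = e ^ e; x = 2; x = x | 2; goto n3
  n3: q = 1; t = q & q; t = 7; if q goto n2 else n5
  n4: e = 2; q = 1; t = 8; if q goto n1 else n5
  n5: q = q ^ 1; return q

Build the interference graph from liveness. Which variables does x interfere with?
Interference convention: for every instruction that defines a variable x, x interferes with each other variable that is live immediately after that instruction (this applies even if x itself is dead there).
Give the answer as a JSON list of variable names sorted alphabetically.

Answer: ["e"]

Derivation:
Per-block:
  n0 def {e,x} use ∅
  n1 def {e,f} use {e}
  n2 def {x} use {e}
  n3 def {q,t} use ∅
  n4 def {e,q,t} use ∅
  n5 def {q} use {q}

Live sets:
  live n0: ∅→{e}
  live n1: {e}→∅
  live n2: {e}→{e}
  live n3: {e}→{e,q}
  live n4: ∅→{e,q}
  live n5: {q}→∅

Interference:
  e: {q,t,x}
  f: ∅
  q: {e,t}
  t: {e,q}
  x: {e}

N(x) = ["e"]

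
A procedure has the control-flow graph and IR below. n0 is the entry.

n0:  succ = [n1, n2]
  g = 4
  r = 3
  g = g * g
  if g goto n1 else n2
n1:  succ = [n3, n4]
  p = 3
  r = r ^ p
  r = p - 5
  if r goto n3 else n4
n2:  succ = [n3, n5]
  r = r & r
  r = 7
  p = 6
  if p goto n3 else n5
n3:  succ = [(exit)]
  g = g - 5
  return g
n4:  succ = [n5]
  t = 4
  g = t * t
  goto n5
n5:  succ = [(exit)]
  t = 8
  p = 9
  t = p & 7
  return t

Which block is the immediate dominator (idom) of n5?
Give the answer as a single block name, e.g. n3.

idom tree: n1←n0 n2←n0 n3←n0 n4←n1 n5←n0
Dom at joins:
  n3: preds {n1,n2}: {n0,n1} ∩ {n0,n2} = {n0}; idom=n0
  n5: preds {n2,n4}: {n0,n2} ∩ {n0,n1,n4} = {n0}; idom=n0

idom(n5) = n0

Answer: n0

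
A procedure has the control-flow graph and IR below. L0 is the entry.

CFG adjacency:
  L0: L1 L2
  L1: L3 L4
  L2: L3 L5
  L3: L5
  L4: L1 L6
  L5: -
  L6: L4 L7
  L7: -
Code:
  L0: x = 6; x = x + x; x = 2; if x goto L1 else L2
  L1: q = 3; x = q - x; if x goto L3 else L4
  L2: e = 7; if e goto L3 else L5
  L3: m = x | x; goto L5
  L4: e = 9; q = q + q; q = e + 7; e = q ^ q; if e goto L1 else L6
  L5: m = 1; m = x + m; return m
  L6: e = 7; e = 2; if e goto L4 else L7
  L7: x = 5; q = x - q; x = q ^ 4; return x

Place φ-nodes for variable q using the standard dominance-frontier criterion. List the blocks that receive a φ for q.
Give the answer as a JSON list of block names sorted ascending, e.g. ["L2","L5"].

Answer: ["L1", "L3", "L4", "L5"]

Derivation:
idom tree: L1←L0 L2←L0 L3←L0 L4←L1 L5←L0 L6←L4 L7←L6
Join-block Dom:
  L1: preds {L0,L4}: {L0} ∩ {L0,L1,L4} = {L0}; idom=L0
  L3: preds {L1,L2}: {L0,L1} ∩ {L0,L2} = {L0}; idom=L0
  L4: preds {L1,L6}: {L0,L1} ∩ {L0,L1,L4,L6} = {L0,L1}; idom=L1
  L5: preds {L2,L3}: {L0,L2} ∩ {L0,L3} = {L0}; idom=L0

DF derivation:
  join L1 pred L0: · stop@L0
  join L1 pred L4: L4→L1 stop@L0
  join L3 pred L1: L1 stop@L0
  join L3 pred L2: L2 stop@L0
  join L4 pred L1: · stop@L1
  join L4 pred L6: L6→L4 stop@L1
  join L5 pred L2: L2 stop@L0
  join L5 pred L3: L3 stop@L0
  DF(L0)=∅
  DF(L1)={L1,L3}
  DF(L2)={L3,L5}
  DF(L3)={L5}
  DF(L4)={L1,L4}
  DF(L5)=∅
  DF(L6)={L4}
  DF(L7)=∅

φ for q: defs {L1,L4,L7}
  DF⁺ = {L1,L3,L4,L5}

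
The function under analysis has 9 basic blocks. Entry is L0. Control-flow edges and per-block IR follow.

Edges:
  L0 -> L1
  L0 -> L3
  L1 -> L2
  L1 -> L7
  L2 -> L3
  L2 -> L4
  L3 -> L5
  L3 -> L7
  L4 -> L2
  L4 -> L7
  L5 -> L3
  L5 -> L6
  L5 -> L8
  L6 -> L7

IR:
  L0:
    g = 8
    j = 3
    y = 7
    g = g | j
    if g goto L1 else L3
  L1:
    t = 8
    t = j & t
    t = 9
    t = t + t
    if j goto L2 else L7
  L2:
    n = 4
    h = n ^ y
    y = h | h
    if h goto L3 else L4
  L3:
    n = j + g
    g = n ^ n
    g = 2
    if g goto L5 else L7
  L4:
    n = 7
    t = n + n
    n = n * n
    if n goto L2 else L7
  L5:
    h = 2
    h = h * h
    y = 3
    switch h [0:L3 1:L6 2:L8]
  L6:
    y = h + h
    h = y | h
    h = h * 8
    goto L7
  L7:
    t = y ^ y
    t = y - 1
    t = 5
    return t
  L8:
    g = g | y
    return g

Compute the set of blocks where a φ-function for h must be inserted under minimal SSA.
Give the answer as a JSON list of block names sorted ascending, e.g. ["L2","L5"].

Answer: ["L2", "L3", "L7"]

Analysis:
idom tree: L1←L0 L2←L1 L3←L0 L4←L2 L5←L3 L6←L5 L7←L0 L8←L5
Join-block Dom:
  L2: preds {L1,L4}: {L0,L1} ∩ {L0,L1,L2,L4} = {L0,L1}; idom=L1
  L3: preds {L0,L2,L5}: {L0} ∩ {L0,L1,L2} ∩ {L0,L3,L5} = {L0}; idom=L0
  L7: preds {L1,L3,L4,L6}: {L0,L1} ∩ {L0,L3} ∩ {L0,L1,L2,L4} ∩ {L0,L3,L5,L6} = {L0}; idom=L0

Frontier:
  L2←L1: walk · to L1
  L2←L4: walk L4→L2 to L1
  L3←L0: walk · to L0
  L3←L2: walk L2→L1 to L0
  L3←L5: walk L5→L3 to L0
  L7←L1: walk L1 to L0
  L7←L3: walk L3 to L0
  L7←L4: walk L4→L2→L1 to L0
  L7←L6: walk L6→L5→L3 to L0
  DF(L0)=∅
  DF(L1)={L3,L7}
  DF(L2)={L2,L3,L7}
  DF(L3)={L3,L7}
  DF(L4)={L2,L7}
  DF(L5)={L3,L7}
  DF(L6)={L7}
  DF(L7)=∅
  DF(L8)=∅

φ for h: defs {L2,L5,L6}
  DF⁺ = {L2,L3,L7}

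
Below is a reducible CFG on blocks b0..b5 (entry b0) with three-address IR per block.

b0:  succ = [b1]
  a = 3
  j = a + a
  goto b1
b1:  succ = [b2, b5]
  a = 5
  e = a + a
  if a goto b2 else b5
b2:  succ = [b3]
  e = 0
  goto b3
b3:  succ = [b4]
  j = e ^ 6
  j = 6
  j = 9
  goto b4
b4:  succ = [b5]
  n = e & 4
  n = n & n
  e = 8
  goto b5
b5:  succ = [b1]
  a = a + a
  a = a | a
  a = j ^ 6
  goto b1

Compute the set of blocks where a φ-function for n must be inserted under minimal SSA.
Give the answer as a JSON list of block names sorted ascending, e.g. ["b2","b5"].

Answer: ["b1", "b5"]

Working:
idom tree: b1←b0 b2←b1 b3←b2 b4←b3 b5←b1
Dom at joins:
  b1: preds {b0,b5}: {b0} ∩ {b0,b1,b5} = {b0}; idom=b0
  b5: preds {b1,b4}: {b0,b1} ∩ {b0,b1,b2,b3,b4} = {b0,b1}; idom=b1

DF derivation:
  b1←b0: walk · to b0
  b1←b5: walk b5→b1 to b0
  b5←b1: walk · to b1
  b5←b4: walk b4→b3→b2 to b1
  b0: DF=∅
  b1: DF={b1}
  b2: DF={b5}
  b3: DF={b5}
  b4: DF={b5}
  b5: DF={b1}

φ for n: defs {b4}
  DF⁺ = {b1,b5}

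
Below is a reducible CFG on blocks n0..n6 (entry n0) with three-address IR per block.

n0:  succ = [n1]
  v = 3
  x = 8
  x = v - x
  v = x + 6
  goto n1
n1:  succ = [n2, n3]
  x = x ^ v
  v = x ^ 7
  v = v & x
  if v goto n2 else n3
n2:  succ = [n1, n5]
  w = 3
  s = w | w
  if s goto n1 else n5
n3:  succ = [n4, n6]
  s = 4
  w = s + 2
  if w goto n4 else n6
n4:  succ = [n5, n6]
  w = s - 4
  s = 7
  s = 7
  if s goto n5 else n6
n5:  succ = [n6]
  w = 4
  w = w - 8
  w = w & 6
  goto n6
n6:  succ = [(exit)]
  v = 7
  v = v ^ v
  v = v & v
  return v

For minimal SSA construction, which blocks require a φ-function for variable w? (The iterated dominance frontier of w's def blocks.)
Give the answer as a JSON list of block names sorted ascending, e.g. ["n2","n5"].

idom tree: n1←n0 n2←n1 n3←n1 n4←n3 n5←n1 n6←n1
Dom at joins:
  n1: preds {n0,n2}: {n0} ∩ {n0,n1,n2} = {n0}; idom=n0
  n5: preds {n2,n4}: {n0,n1,n2} ∩ {n0,n1,n3,n4} = {n0,n1}; idom=n1
  n6: preds {n3,n4,n5}: {n0,n1,n3} ∩ {n0,n1,n3,n4} ∩ {n0,n1,n5} = {n0,n1}; idom=n1

Frontier:
  n1←n0: walk · to n0
  n1←n2: walk n2→n1 to n0
  n5←n2: walk n2 to n1
  n5←n4: walk n4→n3 to n1
  n6←n3: walk n3 to n1
  n6←n4: walk n4→n3 to n1
  n6←n5: walk n5 to n1
  n0: DF=∅
  n1: DF={n1}
  n2: DF={n1,n5}
  n3: DF={n5,n6}
  n4: DF={n5,n6}
  n5: DF={n6}
  n6: DF=∅

φ for w: defs {n2,n3,n4,n5}
  DF⁺ = {n1,n5,n6}

Answer: ["n1", "n5", "n6"]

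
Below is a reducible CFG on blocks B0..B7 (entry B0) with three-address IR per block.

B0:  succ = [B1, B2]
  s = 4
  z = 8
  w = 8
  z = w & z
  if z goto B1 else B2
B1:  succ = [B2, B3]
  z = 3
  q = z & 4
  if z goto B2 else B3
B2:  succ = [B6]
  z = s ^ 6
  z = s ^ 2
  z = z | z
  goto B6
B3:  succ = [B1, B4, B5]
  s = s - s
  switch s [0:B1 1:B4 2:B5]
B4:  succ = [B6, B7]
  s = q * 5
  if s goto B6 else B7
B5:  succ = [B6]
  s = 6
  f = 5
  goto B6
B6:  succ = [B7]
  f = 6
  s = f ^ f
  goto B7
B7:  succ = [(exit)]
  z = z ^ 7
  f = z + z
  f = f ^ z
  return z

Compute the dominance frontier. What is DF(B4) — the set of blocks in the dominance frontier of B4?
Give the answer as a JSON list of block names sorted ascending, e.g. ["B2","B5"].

Answer: ["B6", "B7"]

Working:
idom tree: B1←B0 B2←B0 B3←B1 B4←B3 B5←B3 B6←B0 B7←B0
Dom∩ at merges:
  B1: preds {B0,B3}: {B0} ∩ {B0,B1,B3} = {B0}; idom=B0
  B2: preds {B0,B1}: {B0} ∩ {B0,B1} = {B0}; idom=B0
  B6: preds {B2,B4,B5}: {B0,B2} ∩ {B0,B1,B3,B4} ∩ {B0,B1,B3,B5} = {B0}; idom=B0
  B7: preds {B4,B6}: {B0,B1,B3,B4} ∩ {B0,B6} = {B0}; idom=B0

Frontier:
  B1←B0: walk · to B0
  B1←B3: walk B3→B1 to B0
  B2←B0: walk · to B0
  B2←B1: walk B1 to B0
  B6←B2: walk B2 to B0
  B6←B4: walk B4→B3→B1 to B0
  B6←B5: walk B5→B3→B1 to B0
  B7←B4: walk B4→B3→B1 to B0
  B7←B6: walk B6 to B0
  DF(B0)=∅
  DF(B1)={B1,B2,B6,B7}
  DF(B2)={B6}
  DF(B3)={B1,B6,B7}
  DF(B4)={B6,B7}
  DF(B5)={B6}
  DF(B6)={B7}
  DF(B7)=∅

DF(B4) = ["B6", "B7"]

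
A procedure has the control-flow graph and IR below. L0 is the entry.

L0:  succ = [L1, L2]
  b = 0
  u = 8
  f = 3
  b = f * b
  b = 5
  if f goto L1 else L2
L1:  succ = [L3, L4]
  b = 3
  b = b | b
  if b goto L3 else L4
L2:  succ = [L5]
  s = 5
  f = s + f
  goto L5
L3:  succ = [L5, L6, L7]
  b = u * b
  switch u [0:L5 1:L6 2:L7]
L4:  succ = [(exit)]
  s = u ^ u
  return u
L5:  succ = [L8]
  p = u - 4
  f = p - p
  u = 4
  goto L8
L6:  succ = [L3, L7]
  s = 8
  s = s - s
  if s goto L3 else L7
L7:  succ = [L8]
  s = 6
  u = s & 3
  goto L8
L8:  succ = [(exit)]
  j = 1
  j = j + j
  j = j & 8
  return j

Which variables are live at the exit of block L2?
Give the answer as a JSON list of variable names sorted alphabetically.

Block summaries:
  L0: def={b,f,u} ue=∅
  L1: def={b} ue=∅
  L2: def={f,s} ue={f}
  L3: def={b} ue={b,u}
  L4: def={s} ue={u}
  L5: def={f,p,u} ue={u}
  L6: def={s} ue=∅
  L7: def={s,u} ue=∅
  L8: def={j} ue=∅

Backward fixpoint:
  L0 li=∅ lo={f,u}
  L1 li={u} lo={b,u}
  L2 li={f,u} lo={u}
  L3 li={b,u} lo={b,u}
  L4 li={u} lo=∅
  L5 li={u} lo=∅
  L6 li={b,u} lo={b,u}
  L7 li=∅ lo=∅
  L8 li=∅ lo=∅

live-out(L2) = ["u"]

Answer: ["u"]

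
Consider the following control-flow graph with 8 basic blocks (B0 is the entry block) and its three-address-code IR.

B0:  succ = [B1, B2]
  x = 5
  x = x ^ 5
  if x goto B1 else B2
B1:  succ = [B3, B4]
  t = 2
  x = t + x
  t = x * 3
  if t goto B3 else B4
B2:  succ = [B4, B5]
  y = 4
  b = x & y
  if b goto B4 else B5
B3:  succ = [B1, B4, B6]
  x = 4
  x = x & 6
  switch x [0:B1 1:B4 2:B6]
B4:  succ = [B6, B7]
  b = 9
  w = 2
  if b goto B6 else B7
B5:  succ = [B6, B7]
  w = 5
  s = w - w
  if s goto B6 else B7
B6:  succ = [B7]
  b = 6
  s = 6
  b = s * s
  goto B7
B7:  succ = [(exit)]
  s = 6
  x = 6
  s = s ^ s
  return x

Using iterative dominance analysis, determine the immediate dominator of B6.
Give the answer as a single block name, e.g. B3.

Answer: B0

Working:
idom tree: B1←B0 B2←B0 B3←B1 B4←B0 B5←B2 B6←B0 B7←B0
Join-block Dom:
  B1: preds {B0,B3}: {B0} ∩ {B0,B1,B3} = {B0}; idom=B0
  B4: preds {B1,B2,B3}: {B0,B1} ∩ {B0,B2} ∩ {B0,B1,B3} = {B0}; idom=B0
  B6: preds {B3,B4,B5}: {B0,B1,B3} ∩ {B0,B4} ∩ {B0,B2,B5} = {B0}; idom=B0
  B7: preds {B4,B5,B6}: {B0,B4} ∩ {B0,B2,B5} ∩ {B0,B6} = {B0}; idom=B0

idom(B6) = B0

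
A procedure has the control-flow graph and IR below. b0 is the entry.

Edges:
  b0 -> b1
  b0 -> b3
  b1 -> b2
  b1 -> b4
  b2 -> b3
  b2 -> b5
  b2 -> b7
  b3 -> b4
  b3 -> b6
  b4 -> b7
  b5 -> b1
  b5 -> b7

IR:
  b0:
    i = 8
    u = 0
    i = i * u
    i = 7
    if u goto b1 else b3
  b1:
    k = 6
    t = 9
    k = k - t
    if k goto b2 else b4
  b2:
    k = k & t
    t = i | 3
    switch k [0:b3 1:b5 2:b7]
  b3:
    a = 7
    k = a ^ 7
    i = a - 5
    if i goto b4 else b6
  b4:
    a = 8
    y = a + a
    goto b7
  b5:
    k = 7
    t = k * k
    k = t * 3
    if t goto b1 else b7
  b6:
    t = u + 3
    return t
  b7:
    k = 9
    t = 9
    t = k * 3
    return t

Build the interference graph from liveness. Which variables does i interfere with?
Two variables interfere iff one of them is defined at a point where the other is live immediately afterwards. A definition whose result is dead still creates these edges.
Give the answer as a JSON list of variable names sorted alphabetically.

Per-block:
  b0: {i,u} / ∅
  b1: {k,t} / ∅
  b2: {k,t} / {i,k,t}
  b3: {a,i,k} / ∅
  b4: {a,y} / ∅
  b5: {k,t} / ∅
  b6: {t} / {u}
  b7: {k,t} / ∅

Backward fixpoint:
  live b0: ∅→{i,u}
  live b1: {i,u}→{i,k,t,u}
  live b2: {i,k,t,u}→{i,u}
  live b3: {u}→{u}
  live b4: ∅→∅
  live b5: {i,u}→{i,u}
  live b6: {u}→∅
  live b7: ∅→∅

Conflict graph:
  a↔{k,u}
  i↔{k,t,u}
  k↔{a,i,t,u}
  t↔{i,k,u}
  u↔{a,i,k,t}
  y↔∅

N(i) = ["k", "t", "u"]

Answer: ["k", "t", "u"]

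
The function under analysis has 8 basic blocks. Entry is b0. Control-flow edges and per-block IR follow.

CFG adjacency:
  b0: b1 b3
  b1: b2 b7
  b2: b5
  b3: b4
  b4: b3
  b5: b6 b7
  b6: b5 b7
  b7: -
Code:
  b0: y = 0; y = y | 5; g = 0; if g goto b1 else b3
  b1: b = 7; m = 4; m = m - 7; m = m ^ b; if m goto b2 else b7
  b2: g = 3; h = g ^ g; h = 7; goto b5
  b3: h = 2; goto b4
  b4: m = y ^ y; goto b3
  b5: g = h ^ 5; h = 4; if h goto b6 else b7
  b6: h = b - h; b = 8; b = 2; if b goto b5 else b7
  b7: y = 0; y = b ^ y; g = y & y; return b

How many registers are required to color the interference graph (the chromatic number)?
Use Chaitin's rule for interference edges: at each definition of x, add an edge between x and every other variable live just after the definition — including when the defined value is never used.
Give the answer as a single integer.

def/use:
  b0 def {g,y} use ∅
  b1 def {b,m} use ∅
  b2 def {g,h} use ∅
  b3 def {h} use ∅
  b4 def {m} use {y}
  b5 def {g,h} use {h}
  b6 def {b,h} use {b,h}
  b7 def {g,y} use {b}

Liveness:
  live b0: ∅→{y}
  live b1: ∅→{b}
  live b2: {b}→{b,h}
  live b3: {y}→{y}
  live b4: {y}→{y}
  live b5: {b,h}→{b,h}
  live b6: {b,h}→{b,h}
  live b7: {b}→∅

Conflict graph:
  b↔{g,h,m,y}
  g↔{b,y}
  h↔{b,y}
  m↔{b,y}
  y↔{b,g,h,m}

Colouring:
  {b,g,y} pairwise interfere (3-clique) ⇒ χ ≥ 3
  assign b→R0 g→R2 h→R2 m→R2 y→R1 — no edge inside a register ⇒ χ ≤ 3
  χ = 3

Answer: 3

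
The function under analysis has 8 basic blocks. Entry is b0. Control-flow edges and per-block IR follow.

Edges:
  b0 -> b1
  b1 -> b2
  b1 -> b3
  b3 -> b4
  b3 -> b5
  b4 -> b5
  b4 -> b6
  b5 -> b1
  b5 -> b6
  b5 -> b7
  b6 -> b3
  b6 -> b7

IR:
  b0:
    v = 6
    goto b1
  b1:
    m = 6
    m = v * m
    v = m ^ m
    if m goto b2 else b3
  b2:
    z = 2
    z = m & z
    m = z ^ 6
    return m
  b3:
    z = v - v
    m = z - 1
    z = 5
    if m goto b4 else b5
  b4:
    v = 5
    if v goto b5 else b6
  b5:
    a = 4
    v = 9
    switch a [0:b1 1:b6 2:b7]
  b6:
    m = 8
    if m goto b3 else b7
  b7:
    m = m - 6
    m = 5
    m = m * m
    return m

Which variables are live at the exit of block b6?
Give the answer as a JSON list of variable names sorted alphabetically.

Block summaries:
  b0 def {v} use ∅
  b1 def {m,v} use {v}
  b2 def {m,z} use {m}
  b3 def {m,z} use {v}
  b4 def {v} use ∅
  b5 def {a,v} use ∅
  b6 def {m} use ∅
  b7 def {m} use {m}

Liveness:
  b0 li=∅ lo={v}
  b1 li={v} lo={m,v}
  b2 li={m} lo=∅
  b3 li={v} lo={m}
  b4 li={m} lo={m,v}
  b5 li={m} lo={m,v}
  b6 li={v} lo={m,v}
  b7 li={m} lo=∅

live-out(b6) = ["m", "v"]

Answer: ["m", "v"]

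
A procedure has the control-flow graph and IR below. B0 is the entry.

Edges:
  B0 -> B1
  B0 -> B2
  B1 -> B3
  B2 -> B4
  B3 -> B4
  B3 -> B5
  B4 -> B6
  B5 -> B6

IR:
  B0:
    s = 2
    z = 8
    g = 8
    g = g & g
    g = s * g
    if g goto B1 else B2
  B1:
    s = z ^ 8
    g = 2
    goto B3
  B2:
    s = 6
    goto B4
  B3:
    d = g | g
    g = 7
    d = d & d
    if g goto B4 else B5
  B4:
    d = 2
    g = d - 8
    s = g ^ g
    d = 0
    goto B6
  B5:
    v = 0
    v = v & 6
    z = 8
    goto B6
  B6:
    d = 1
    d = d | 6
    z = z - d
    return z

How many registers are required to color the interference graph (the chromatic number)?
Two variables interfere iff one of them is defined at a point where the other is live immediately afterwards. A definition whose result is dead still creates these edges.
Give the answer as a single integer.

Answer: 3

Analysis:
Per-block:
  B0: {g,s,z} / ∅
  B1: {g,s} / {z}
  B2: {s} / ∅
  B3: {d,g} / {g}
  B4: {d,g,s} / ∅
  B5: {v,z} / ∅
  B6: {d,z} / {z}

Liveness:
  B0 li=∅ lo={z}
  B1 li={z} lo={g,z}
  B2 li={z} lo={z}
  B3 li={g,z} lo={z}
  B4 li={z} lo={z}
  B5 li=∅ lo={z}
  B6 li={z} lo=∅

Interfere edges:
  d↔{g,z}
  g↔{d,s,z}
  s↔{g,z}
  v↔∅
  z↔{d,g,s}

Colouring:
  clique {d,g,z} ⇒ need ≥ 3
  3-colouring: r0={g,v}  r1={z}  r2={d,s}
  χ = 3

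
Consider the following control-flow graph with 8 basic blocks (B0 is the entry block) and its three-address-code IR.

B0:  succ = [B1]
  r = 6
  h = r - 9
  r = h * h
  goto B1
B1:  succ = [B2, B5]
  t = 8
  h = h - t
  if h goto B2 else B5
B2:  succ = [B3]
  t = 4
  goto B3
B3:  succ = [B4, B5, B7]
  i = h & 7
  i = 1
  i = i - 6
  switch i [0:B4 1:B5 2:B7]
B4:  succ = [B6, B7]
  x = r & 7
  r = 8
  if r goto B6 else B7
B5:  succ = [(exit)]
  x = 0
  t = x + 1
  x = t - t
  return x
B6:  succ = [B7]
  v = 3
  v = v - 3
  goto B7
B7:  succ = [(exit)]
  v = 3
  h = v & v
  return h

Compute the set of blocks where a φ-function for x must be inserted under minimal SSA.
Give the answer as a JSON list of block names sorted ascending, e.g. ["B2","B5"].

idom tree: B1←B0 B2←B1 B3←B2 B4←B3 B5←B1 B6←B4 B7←B3
Dom∩ at merges:
  B5: preds {B1,B3}: {B0,B1} ∩ {B0,B1,B2,B3} = {B0,B1}; idom=B1
  B7: preds {B3,B4,B6}: {B0,B1,B2,B3} ∩ {B0,B1,B2,B3,B4} ∩ {B0,B1,B2,B3,B4,B6} = {B0,B1,B2,B3}; idom=B3

DF walk-up:
  B5←B1: walk · to B1
  B5←B3: walk B3→B2 to B1
  B7←B3: walk · to B3
  B7←B4: walk B4 to B3
  B7←B6: walk B6→B4 to B3
  DF(B0)=∅
  DF(B1)=∅
  DF(B2)={B5}
  DF(B3)={B5}
  DF(B4)={B7}
  DF(B5)=∅
  DF(B6)={B7}
  DF(B7)=∅

φ for x: defs {B4,B5}
  DF⁺ = {B7}

Answer: ["B7"]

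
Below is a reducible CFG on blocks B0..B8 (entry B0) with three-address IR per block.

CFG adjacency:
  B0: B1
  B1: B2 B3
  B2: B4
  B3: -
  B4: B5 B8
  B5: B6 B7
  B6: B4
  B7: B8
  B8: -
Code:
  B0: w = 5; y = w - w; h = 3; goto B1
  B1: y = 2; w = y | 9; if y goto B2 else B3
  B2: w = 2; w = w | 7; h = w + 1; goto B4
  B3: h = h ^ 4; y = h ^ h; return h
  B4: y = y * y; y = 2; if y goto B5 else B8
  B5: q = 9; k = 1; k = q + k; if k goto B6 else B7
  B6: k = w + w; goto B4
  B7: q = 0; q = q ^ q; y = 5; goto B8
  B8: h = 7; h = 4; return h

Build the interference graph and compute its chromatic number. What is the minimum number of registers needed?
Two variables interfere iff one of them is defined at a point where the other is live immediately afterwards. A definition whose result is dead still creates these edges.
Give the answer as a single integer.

def/use:
  B0: def={h,w,y} ue=∅
  B1: def={w,y} ue=∅
  B2: def={h,w} ue=∅
  B3: def={h,y} ue={h}
  B4: def={y} ue={y}
  B5: def={k,q} ue=∅
  B6: def={k} ue={w}
  B7: def={q,y} ue=∅
  B8: def={h} ue=∅

Liveness:
  B0 li=∅ lo={h}
  B1 li={h} lo={h,y}
  B2 li={y} lo={w,y}
  B3 li={h} lo=∅
  B4 li={w,y} lo={w,y}
  B5 li={w,y} lo={w,y}
  B6 li={w,y} lo={w,y}
  B7 li=∅ lo=∅
  B8 li=∅ lo=∅

Conflict graph:
  h — {w,y}
  k — {q,w,y}
  q — {k,w,y}
  w — {h,k,q,y}
  y — {h,k,q,w}

Registers:
  lower bound: {k,q,w,y} mutually conflict ⇒ χ ≥ 4
  4-colouring: R0={w}  R1={y}  R2={h,k}  R3={q}
  χ = 4

Answer: 4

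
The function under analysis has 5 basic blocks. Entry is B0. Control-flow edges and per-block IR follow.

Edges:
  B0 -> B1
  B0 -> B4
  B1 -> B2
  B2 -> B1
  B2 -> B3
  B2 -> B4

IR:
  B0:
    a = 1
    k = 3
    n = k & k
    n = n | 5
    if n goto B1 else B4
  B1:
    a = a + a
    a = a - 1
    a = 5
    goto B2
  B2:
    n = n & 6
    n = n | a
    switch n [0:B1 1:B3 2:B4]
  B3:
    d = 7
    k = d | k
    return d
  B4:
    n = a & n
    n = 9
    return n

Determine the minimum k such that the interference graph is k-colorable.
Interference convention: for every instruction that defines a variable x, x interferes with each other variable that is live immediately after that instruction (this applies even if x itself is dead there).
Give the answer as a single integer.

Answer: 3

Derivation:
Block summaries:
  B0 def {a,k,n} use ∅
  B1 def {a} use {a}
  B2 def {n} use {a,n}
  B3 def {d,k} use {k}
  B4 def {n} use {a,n}

Live sets:
  B0 li=∅ lo={a,k,n}
  B1 li={a,k,n} lo={a,k,n}
  B2 li={a,k,n} lo={a,k,n}
  B3 li={k} lo=∅
  B4 li={a,n} lo=∅

Interference:
  a: {k,n}
  d: {k}
  k: {a,d,n}
  n: {a,k}

Chromatic number:
  lower bound: {a,k,n} mutually conflict ⇒ χ ≥ 3
  3-colouring: c0={k}  c1={a,d}  c2={n}
  χ = 3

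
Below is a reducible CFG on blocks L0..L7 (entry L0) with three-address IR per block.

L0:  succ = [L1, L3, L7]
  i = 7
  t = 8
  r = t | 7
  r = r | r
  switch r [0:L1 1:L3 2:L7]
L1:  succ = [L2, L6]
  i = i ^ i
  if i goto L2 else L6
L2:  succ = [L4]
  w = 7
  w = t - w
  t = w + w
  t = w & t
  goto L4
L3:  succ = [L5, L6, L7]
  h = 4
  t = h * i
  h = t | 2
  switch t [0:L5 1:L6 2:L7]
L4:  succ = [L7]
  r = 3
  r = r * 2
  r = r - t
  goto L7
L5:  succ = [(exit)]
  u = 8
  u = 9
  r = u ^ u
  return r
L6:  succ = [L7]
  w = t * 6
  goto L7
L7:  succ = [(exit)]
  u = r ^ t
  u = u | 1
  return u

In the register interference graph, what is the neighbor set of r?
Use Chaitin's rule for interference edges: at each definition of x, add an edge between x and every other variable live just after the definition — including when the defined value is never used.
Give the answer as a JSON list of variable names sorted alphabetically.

def/use:
  L0: {i,r,t} / ∅
  L1: {i} / {i}
  L2: {t,w} / {t}
  L3: {h,t} / {i}
  L4: {r} / {t}
  L5: {r,u} / ∅
  L6: {w} / {t}
  L7: {u} / {r,t}

Liveness:
  L0 li=∅ lo={i,r,t}
  L1 li={i,r,t} lo={r,t}
  L2 li={t} lo={t}
  L3 li={i,r} lo={r,t}
  L4 li={t} lo={r,t}
  L5 li=∅ lo=∅
  L6 li={r,t} lo={r,t}
  L7 li={r,t} lo=∅

Interference:
  h↔{i,r,t}
  i↔{h,r,t}
  r↔{h,i,t,w}
  t↔{h,i,r,w}
  u↔∅
  w↔{r,t}

N(r) = ["h", "i", "t", "w"]

Answer: ["h", "i", "t", "w"]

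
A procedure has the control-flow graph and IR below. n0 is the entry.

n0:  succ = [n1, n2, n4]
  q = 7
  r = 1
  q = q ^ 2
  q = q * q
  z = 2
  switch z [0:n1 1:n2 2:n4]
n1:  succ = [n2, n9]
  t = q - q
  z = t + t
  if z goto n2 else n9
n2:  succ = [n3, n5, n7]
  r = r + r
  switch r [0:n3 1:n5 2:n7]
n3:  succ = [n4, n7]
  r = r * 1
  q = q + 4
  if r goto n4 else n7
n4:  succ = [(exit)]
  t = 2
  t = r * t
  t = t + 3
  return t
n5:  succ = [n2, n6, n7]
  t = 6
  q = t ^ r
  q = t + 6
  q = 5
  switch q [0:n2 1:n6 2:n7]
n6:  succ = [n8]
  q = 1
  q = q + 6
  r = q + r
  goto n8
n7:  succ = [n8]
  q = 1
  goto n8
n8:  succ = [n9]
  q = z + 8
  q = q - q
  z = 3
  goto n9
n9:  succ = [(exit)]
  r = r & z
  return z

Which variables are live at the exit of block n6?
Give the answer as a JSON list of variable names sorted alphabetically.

Per-block:
  n0: {q,r,z} / ∅
  n1: {t,z} / {q}
  n2: {r} / {r}
  n3: {q,r} / {q,r}
  n4: {t} / {r}
  n5: {q,t} / {r}
  n6: {q,r} / {r}
  n7: {q} / ∅
  n8: {q,z} / {z}
  n9: {r} / {r,z}

Liveness:
  live n0: ∅→{q,r,z}
  live n1: {q,r}→{q,r,z}
  live n2: {q,r,z}→{q,r,z}
  live n3: {q,r,z}→{r,z}
  live n4: {r}→∅
  live n5: {r,z}→{q,r,z}
  live n6: {r,z}→{r,z}
  live n7: {r,z}→{r,z}
  live n8: {r,z}→{r,z}
  live n9: {r,z}→∅

live-out(n6) = ["r", "z"]

Answer: ["r", "z"]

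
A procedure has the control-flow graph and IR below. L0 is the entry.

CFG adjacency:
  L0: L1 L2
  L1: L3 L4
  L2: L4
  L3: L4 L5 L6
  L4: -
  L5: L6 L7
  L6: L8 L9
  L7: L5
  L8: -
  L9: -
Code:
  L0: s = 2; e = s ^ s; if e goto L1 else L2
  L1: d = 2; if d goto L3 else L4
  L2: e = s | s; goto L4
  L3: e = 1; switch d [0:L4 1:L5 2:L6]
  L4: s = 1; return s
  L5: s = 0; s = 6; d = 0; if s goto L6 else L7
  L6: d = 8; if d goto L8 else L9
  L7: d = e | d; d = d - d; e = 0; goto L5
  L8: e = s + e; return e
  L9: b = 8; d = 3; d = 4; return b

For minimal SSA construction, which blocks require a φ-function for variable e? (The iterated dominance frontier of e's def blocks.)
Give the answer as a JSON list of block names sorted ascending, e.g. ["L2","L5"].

idom tree: L1←L0 L2←L0 L3←L1 L4←L0 L5←L3 L6←L3 L7←L5 L8←L6 L9←L6
Dom∩ at merges:
  L4: preds {L1,L2,L3}: {L0,L1} ∩ {L0,L2} ∩ {L0,L1,L3} = {L0}; idom=L0
  L5: preds {L3,L7}: {L0,L1,L3} ∩ {L0,L1,L3,L5,L7} = {L0,L1,L3}; idom=L3
  L6: preds {L3,L5}: {L0,L1,L3} ∩ {L0,L1,L3,L5} = {L0,L1,L3}; idom=L3

Frontier:
  join L4 pred L1: L1 stop@L0
  join L4 pred L2: L2 stop@L0
  join L4 pred L3: L3→L1 stop@L0
  join L5 pred L3: · stop@L3
  join L5 pred L7: L7→L5 stop@L3
  join L6 pred L3: · stop@L3
  join L6 pred L5: L5 stop@L3
  L0 → ∅
  L1 → {L4}
  L2 → {L4}
  L3 → {L4}
  L4 → ∅
  L5 → {L5,L6}
  L6 → ∅
  L7 → {L5}
  L8 → ∅
  L9 → ∅

φ for e: defs {L0,L2,L3,L7,L8}
  DF⁺ = {L4,L5,L6}

Answer: ["L4", "L5", "L6"]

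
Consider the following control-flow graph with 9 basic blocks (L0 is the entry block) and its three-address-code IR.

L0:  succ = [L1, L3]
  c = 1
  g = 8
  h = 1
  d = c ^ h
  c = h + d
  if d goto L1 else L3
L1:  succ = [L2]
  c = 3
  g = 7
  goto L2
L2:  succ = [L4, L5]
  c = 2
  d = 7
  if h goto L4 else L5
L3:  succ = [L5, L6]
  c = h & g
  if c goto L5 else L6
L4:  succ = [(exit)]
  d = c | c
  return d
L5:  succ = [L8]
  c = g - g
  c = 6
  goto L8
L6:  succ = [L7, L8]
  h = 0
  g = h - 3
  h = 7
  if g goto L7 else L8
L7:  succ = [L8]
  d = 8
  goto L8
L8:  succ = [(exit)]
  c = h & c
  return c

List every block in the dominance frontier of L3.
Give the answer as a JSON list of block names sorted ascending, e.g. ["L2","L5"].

idom tree: L1←L0 L2←L1 L3←L0 L4←L2 L5←L0 L6←L3 L7←L6 L8←L0
Dom at joins:
  L5: preds {L2,L3}: {L0,L1,L2} ∩ {L0,L3} = {L0}; idom=L0
  L8: preds {L5,L6,L7}: {L0,L5} ∩ {L0,L3,L6} ∩ {L0,L3,L6,L7} = {L0}; idom=L0

DF derivation:
  join L5 pred L2: L2→L1 stop@L0
  join L5 pred L3: L3 stop@L0
  join L8 pred L5: L5 stop@L0
  join L8 pred L6: L6→L3 stop@L0
  join L8 pred L7: L7→L6→L3 stop@L0
  DF(L0)=∅
  DF(L1)={L5}
  DF(L2)={L5}
  DF(L3)={L5,L8}
  DF(L4)=∅
  DF(L5)={L8}
  DF(L6)={L8}
  DF(L7)={L8}
  DF(L8)=∅

DF(L3) = ["L5", "L8"]

Answer: ["L5", "L8"]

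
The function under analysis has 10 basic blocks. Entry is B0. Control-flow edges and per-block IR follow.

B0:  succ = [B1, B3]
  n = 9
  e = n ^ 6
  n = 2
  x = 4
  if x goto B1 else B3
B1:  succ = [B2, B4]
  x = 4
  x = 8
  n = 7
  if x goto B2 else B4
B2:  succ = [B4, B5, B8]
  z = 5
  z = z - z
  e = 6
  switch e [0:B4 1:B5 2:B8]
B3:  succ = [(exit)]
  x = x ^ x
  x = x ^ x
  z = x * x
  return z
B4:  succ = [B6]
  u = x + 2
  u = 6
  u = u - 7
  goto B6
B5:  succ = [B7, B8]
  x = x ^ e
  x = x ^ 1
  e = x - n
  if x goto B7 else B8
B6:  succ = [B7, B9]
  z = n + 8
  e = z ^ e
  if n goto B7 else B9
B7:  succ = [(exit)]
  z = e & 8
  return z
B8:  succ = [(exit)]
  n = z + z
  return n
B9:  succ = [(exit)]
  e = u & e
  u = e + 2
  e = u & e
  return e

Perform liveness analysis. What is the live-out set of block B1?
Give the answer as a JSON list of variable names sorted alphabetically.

Per-block:
  B0: {e,n,x} / ∅
  B1: {n,x} / ∅
  B2: {e,z} / ∅
  B3: {x,z} / {x}
  B4: {u} / {x}
  B5: {e,x} / {e,n,x}
  B6: {e,z} / {e,n}
  B7: {z} / {e}
  B8: {n} / {z}
  B9: {e,u} / {e,u}

Live sets:
  B0 li=∅ lo={e,x}
  B1 li={e} lo={e,n,x}
  B2 li={n,x} lo={e,n,x,z}
  B3 li={x} lo=∅
  B4 li={e,n,x} lo={e,n,u}
  B5 li={e,n,x,z} lo={e,z}
  B6 li={e,n,u} lo={e,u}
  B7 li={e} lo=∅
  B8 li={z} lo=∅
  B9 li={e,u} lo=∅

live-out(B1) = ["e", "n", "x"]

Answer: ["e", "n", "x"]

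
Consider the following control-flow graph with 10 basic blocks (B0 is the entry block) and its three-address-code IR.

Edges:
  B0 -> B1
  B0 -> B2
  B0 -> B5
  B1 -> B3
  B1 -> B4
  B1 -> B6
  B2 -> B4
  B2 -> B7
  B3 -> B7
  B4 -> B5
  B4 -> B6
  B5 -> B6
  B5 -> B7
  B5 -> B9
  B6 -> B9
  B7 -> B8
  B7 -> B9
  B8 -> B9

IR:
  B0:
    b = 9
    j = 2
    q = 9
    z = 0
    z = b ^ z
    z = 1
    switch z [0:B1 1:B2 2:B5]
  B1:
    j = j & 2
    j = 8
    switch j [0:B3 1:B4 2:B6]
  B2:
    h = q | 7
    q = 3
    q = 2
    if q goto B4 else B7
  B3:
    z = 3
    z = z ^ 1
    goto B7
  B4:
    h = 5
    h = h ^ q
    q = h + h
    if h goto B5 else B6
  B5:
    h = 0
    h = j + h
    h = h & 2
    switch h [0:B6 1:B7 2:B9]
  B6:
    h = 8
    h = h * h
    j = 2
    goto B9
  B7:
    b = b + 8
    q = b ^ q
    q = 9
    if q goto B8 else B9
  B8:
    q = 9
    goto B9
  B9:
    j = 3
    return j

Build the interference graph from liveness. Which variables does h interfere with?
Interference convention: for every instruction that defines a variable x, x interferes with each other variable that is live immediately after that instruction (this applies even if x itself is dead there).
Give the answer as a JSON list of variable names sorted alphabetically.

Per-block:
  B0 def {b,j,q,z} use ∅
  B1 def {j} use {j}
  B2 def {h,q} use {q}
  B3 def {z} use ∅
  B4 def {h,q} use {q}
  B5 def {h} use {j}
  B6 def {h,j} use ∅
  B7 def {b,q} use {b,q}
  B8 def {q} use ∅
  B9 def {j} use ∅

Backward fixpoint:
  B0 li=∅ lo={b,j,q}
  B1 li={b,j,q} lo={b,j,q}
  B2 li={b,j,q} lo={b,j,q}
  B3 li={b,q} lo={b,q}
  B4 li={b,j,q} lo={b,j,q}
  B5 li={b,j,q} lo={b,q}
  B6 li=∅ lo=∅
  B7 li={b,q} lo=∅
  B8 li=∅ lo=∅
  B9 li=∅ lo=∅

Interfere edges:
  b — {h,j,q,z}
  h — {b,j,q}
  j — {b,h,q,z}
  q — {b,h,j,z}
  z — {b,j,q}

N(h) = ["b", "j", "q"]

Answer: ["b", "j", "q"]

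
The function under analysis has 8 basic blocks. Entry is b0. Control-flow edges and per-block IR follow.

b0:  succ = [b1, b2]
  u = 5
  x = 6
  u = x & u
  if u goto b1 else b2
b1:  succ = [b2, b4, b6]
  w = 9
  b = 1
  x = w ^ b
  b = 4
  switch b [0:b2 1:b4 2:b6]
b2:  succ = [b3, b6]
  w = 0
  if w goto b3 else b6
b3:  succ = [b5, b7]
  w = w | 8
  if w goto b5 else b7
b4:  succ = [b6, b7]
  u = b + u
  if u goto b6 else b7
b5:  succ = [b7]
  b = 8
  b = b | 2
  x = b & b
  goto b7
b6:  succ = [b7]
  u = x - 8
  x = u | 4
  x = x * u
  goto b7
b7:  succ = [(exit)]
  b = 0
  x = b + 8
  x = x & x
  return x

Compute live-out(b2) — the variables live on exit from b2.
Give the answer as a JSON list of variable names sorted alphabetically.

Answer: ["w", "x"]

Analysis:
Block summaries:
  b0: {u,x} / ∅
  b1: {b,w,x} / ∅
  b2: {w} / ∅
  b3: {w} / {w}
  b4: {u} / {b,u}
  b5: {b,x} / ∅
  b6: {u,x} / {x}
  b7: {b,x} / ∅

Backward fixpoint:
  live b0: ∅→{u,x}
  live b1: {u}→{b,u,x}
  live b2: {x}→{w,x}
  live b3: {w}→∅
  live b4: {b,u,x}→{x}
  live b5: ∅→∅
  live b6: {x}→∅
  live b7: ∅→∅

live-out(b2) = ["w", "x"]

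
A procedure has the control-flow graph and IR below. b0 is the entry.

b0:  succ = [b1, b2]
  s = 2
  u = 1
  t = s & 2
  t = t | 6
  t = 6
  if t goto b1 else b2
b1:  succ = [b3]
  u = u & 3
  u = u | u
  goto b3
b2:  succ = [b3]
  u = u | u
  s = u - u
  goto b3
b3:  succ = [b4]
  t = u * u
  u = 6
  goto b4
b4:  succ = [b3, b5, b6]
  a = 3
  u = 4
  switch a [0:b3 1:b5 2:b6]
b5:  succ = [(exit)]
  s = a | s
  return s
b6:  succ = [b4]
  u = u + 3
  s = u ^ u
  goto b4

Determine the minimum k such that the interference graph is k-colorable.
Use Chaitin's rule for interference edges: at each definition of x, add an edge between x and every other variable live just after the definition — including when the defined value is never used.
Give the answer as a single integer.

def/use:
  b0: def={s,t,u} ue=∅
  b1: def={u} ue={u}
  b2: def={s,u} ue={u}
  b3: def={t,u} ue={u}
  b4: def={a,u} ue=∅
  b5: def={s} ue={a,s}
  b6: def={s,u} ue={u}

Live sets:
  live b0: ∅→{s,u}
  live b1: {s,u}→{s,u}
  live b2: {u}→{s,u}
  live b3: {s,u}→{s}
  live b4: {s}→{a,s,u}
  live b5: {a,s}→∅
  live b6: {u}→{s}

Interference:
  a↔{s,u}
  s↔{a,t,u}
  t↔{s,u}
  u↔{a,s,t}

Chromatic number:
  {a,s,u} pairwise interfere (3-clique) ⇒ χ ≥ 3
  3-colouring: c0={s}  c1={u}  c2={a,t}
  χ = 3

Answer: 3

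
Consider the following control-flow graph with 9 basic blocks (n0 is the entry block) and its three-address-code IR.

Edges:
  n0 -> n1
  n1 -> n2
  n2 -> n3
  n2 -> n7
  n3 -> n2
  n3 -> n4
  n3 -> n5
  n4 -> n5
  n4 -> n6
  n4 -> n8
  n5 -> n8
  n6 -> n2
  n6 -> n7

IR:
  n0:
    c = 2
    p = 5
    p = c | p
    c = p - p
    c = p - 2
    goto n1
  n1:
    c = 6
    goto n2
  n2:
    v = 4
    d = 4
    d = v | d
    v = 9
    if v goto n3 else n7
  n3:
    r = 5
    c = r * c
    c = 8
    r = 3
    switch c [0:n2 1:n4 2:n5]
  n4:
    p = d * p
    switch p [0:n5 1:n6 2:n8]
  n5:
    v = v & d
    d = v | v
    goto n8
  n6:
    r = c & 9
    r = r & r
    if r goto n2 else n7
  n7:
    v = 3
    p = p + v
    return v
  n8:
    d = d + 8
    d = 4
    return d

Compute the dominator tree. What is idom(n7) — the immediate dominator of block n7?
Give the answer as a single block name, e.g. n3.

idom tree: n1←n0 n2←n1 n3←n2 n4←n3 n5←n3 n6←n4 n7←n2 n8←n3
Dom∩ at merges:
  n2: preds {n1,n3,n6}: {n0,n1} ∩ {n0,n1,n2,n3} ∩ {n0,n1,n2,n3,n4,n6} = {n0,n1}; idom=n1
  n5: preds {n3,n4}: {n0,n1,n2,n3} ∩ {n0,n1,n2,n3,n4} = {n0,n1,n2,n3}; idom=n3
  n7: preds {n2,n6}: {n0,n1,n2} ∩ {n0,n1,n2,n3,n4,n6} = {n0,n1,n2}; idom=n2
  n8: preds {n4,n5}: {n0,n1,n2,n3,n4} ∩ {n0,n1,n2,n3,n5} = {n0,n1,n2,n3}; idom=n3

idom(n7) = n2

Answer: n2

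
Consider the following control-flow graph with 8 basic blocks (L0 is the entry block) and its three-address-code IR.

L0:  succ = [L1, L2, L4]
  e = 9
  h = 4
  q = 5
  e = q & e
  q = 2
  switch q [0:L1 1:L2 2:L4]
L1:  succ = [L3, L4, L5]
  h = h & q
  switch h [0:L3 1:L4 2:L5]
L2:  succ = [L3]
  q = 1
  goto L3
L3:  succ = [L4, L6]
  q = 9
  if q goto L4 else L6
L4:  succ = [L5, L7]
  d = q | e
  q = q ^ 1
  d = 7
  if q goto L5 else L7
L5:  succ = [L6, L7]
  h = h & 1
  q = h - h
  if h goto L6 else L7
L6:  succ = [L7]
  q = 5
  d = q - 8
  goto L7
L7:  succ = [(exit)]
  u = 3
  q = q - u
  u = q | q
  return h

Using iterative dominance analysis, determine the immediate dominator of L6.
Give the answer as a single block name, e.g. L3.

idom tree: L1←L0 L2←L0 L3←L0 L4←L0 L5←L0 L6←L0 L7←L0
Dom∩ at merges:
  L3: preds {L1,L2}: {L0,L1} ∩ {L0,L2} = {L0}; idom=L0
  L4: preds {L0,L1,L3}: {L0} ∩ {L0,L1} ∩ {L0,L3} = {L0}; idom=L0
  L5: preds {L1,L4}: {L0,L1} ∩ {L0,L4} = {L0}; idom=L0
  L6: preds {L3,L5}: {L0,L3} ∩ {L0,L5} = {L0}; idom=L0
  L7: preds {L4,L5,L6}: {L0,L4} ∩ {L0,L5} ∩ {L0,L6} = {L0}; idom=L0

idom(L6) = L0

Answer: L0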